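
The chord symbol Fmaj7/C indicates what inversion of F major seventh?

second inversion

Fmaj7/C means F major seventh with C in the bass. C is the fifth of F major seventh (F–A–C–E), so this is second inversion.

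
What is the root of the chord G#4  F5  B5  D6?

G#, F, B, D are the tones of a G# diminished seventh chord (G#–B–D–F), making G# the root.

G#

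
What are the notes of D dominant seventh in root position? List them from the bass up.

Spelling D dominant seventh: D–F#–A–C. In root position the root is bass, giving D, F#, A, C from the bottom.

D, F#, A, C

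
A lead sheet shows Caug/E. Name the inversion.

Caug/E means C augmented with E in the bass. E is the third of C augmented (C–E–G#), so this is first inversion.

first inversion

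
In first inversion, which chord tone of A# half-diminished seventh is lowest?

C#

In first inversion the third is lowest. For A# half-diminished seventh (A#–C#–E–G#) that is C#.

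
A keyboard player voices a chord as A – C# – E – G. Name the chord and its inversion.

The distinct note names are A, C#, E, G. Stacked in thirds they read A–C#–E–G, which is a dominant seventh chord on A.
The lowest note is A, the root of the chord, so this is root position (figured bass 7).

A dominant seventh, root position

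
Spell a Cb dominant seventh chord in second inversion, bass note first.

The chord tones are Cb–Eb–Gb–Bbb. With the fifth (Gb) lowest for second inversion: Gb, Bbb, Cb, Eb.

Gb, Bbb, Cb, Eb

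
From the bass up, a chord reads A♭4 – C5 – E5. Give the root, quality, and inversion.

The distinct note names are Ab, C, E. Stacked in thirds they read Ab–C–E, which is an augmented triad on Ab.
With the root (Ab) in the bass, the chord is in root position (figured bass 5/3).

Ab augmented, root position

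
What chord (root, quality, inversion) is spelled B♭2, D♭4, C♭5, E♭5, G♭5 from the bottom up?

The distinct note names are Bb, Db, Cb, Eb, Gb. Stacked in thirds they read Cb–Eb–Gb–Bb–Db, which is a major ninth chord on Cb.
Bb is the seventh of Cb major ninth; seventh in the bass means third inversion.

Cb major ninth, third inversion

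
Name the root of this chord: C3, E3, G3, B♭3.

The distinct letter names are C, E, G, Bb. Arranged as a stack of thirds they read C–E–G–Bb, so C is the root (a C dominant seventh chord).

C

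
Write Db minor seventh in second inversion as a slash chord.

Dbm7/Ab

Second inversion of Db minor seventh has the fifth (Ab) in the bass. As a slash chord: Dbm7/Ab.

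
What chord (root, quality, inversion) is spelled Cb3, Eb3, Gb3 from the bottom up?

Reducing to letter names: Cb, Eb, Gb. These stack in thirds as Cb–Eb–Gb — a Cb major triad.
With the root (Cb) in the bass, the chord is in root position (figured bass 5/3).

Cb major, root position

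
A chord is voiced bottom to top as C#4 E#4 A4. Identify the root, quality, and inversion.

Reducing to letter names: C#, E#, A. These stack in thirds as A–C#–E# — an A augmented triad.
With the third (C#) in the bass, the chord is in first inversion (figured bass 6).

A augmented, first inversion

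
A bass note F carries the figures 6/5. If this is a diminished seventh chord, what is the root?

D

The figures 6/5 mean the third of the chord is in the bass. If F is the third of a diminished seventh chord, the root is D (chord tones D–F–Ab–Cb).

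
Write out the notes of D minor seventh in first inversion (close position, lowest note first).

D minor seventh is D–F–A–C. First inversion puts the third (F) in the bass, with the remaining tones above: F, A, C, D.

F, A, C, D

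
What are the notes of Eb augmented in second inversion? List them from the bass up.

Spelling Eb augmented: Eb–G–B. In second inversion the fifth is bass, giving B, Eb, G from the bottom.

B, Eb, G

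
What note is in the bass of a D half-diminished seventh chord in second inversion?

Ab

In second inversion the fifth is lowest. For D half-diminished seventh (D–F–Ab–C) that is Ab.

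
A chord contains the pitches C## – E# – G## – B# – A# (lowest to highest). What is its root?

A#

Reordering C##, E#, G##, B#, A# into stacked thirds gives A#–C##–E#–G##–B#; the bottom of that stack, A#, is the root.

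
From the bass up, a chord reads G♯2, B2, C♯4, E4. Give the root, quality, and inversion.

The pitch classes G#, B, C#, E arrange in thirds as C#–E–G#–B: a C# minor seventh chord.
With the fifth (G#) in the bass, the chord is in second inversion (figured bass 4/3).

C# minor seventh, second inversion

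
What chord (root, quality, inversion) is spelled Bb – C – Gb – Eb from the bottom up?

C half-diminished seventh, third inversion

The pitch classes Bb, C, Gb, Eb arrange in thirds as C–Eb–Gb–Bb: a C half-diminished seventh chord.
With the seventh (Bb) in the bass, the chord is in third inversion (figured bass 4/2).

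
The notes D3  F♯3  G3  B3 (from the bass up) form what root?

G

The distinct letter names are D, F#, G, B. Arranged as a stack of thirds they read G–B–D–F#, so G is the root (a G major seventh chord).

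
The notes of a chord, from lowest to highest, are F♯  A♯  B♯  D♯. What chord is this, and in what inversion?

B# half-diminished seventh, second inversion

The pitch classes F#, A#, B#, D# arrange in thirds as B#–D#–F#–A#: a B# half-diminished seventh chord.
The lowest note is F#, the fifth of the chord, so this is second inversion (figured bass 4/3).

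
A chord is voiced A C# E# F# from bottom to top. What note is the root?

F#

The distinct letter names are A, C#, E#, F#. Arranged as a stack of thirds they read F#–A–C#–E#, so F# is the root (an F# minor-major seventh chord).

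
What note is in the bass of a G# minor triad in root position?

In root position the root is lowest. For G# minor (G#–B–D#) that is G#.

G#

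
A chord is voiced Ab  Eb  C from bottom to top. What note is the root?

Reordering Ab, Eb, C into stacked thirds gives Ab–C–Eb; the bottom of that stack, Ab, is the root.

Ab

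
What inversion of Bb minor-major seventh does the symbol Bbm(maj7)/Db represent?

first inversion

Bbm(maj7)/Db means Bb minor-major seventh with Db in the bass. Db is the third of Bb minor-major seventh (Bb–Db–F–A), so this is first inversion.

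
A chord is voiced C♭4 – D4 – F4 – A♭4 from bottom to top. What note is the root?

D

The distinct letter names are Cb, D, F, Ab. Arranged as a stack of thirds they read D–F–Ab–Cb, so D is the root (a D diminished seventh chord).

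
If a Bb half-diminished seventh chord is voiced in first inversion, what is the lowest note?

Db

Bb half-diminished seventh is Bb–Db–Fb–Ab. First inversion places the third in the bass: Db.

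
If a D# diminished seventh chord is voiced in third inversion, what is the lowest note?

D# diminished seventh is D#–F#–A–C. Third inversion places the seventh in the bass: C.

C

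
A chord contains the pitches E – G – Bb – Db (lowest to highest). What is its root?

E

E, G, Bb, Db are the tones of an E diminished seventh chord (E–G–Bb–Db), making E the root.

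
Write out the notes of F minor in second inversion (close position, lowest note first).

C, F, Ab

The chord tones are F–Ab–C. With the fifth (C) lowest for second inversion: C, F, Ab.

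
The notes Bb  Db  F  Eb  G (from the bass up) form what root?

The distinct letter names are Bb, Db, F, Eb, G. Arranged as a stack of thirds they read Eb–G–Bb–Db–F, so Eb is the root (an Eb dominant ninth chord).

Eb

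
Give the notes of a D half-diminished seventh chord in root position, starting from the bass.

D, F, Ab, C

The chord tones are D–F–Ab–C. With the root (D) lowest for root position: D, F, Ab, C.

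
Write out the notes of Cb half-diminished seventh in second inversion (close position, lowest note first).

The chord tones are Cb–Ebb–Gbb–Bbb. With the fifth (Gbb) lowest for second inversion: Gbb, Bbb, Cb, Ebb.

Gbb, Bbb, Cb, Ebb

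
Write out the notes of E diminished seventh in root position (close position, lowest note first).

E, G, Bb, Db

Spelling E diminished seventh: E–G–Bb–Db. In root position the root is bass, giving E, G, Bb, Db from the bottom.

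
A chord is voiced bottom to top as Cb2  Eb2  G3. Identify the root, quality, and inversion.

Reducing to letter names: Cb, Eb, G. These stack in thirds as Cb–Eb–G — a Cb augmented triad.
Cb is the root of Cb augmented; root in the bass means root position (figured bass 5/3).

Cb augmented, root position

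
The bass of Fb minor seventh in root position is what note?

Fb

Fb minor seventh is Fb–Abb–Cb–Ebb. Root position places the root in the bass: Fb.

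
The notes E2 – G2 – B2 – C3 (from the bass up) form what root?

E, G, B, C are the tones of a C major seventh chord (C–E–G–B), making C the root.

C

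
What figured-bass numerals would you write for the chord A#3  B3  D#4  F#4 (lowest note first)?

The notes A#, B, D#, F# stack in thirds as B–D#–F#–A# — a B major seventh chord. The bass A# is the seventh, so this is third inversion: figured 4/2.

4/2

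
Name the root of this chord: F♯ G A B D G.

Reordering F#, G, A, B, D into stacked thirds gives G–B–D–F#–A; the bottom of that stack, G, is the root.

G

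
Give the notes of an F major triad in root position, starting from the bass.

Spelling F major: F–A–C. In root position the root is bass, giving F, A, C from the bottom.

F, A, C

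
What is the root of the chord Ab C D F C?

D

Ab, C, D, F are the tones of a D half-diminished seventh chord (D–F–Ab–C), making D the root.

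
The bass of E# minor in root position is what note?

E#

In root position the root is lowest. For E# minor (E#–G#–B#) that is E#.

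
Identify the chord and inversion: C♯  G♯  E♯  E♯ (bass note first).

The pitch classes C#, G#, E# arrange in thirds as C#–E#–G#: a C# major triad.
The lowest note is C#, the root of the chord, so this is root position (figured bass 5/3).

C# major, root position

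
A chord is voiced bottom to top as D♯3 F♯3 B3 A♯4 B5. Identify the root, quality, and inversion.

Reducing to letter names: D#, F#, B, A#. These stack in thirds as B–D#–F#–A# — a B major seventh chord.
The lowest note is D#, the third of the chord, so this is first inversion (figured bass 6/5).

B major seventh, first inversion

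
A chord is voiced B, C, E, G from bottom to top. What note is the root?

Reordering B, C, E, G into stacked thirds gives C–E–G–B; the bottom of that stack, C, is the root.

C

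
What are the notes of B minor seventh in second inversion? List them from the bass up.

The chord tones are B–D–F#–A. With the fifth (F#) lowest for second inversion: F#, A, B, D.

F#, A, B, D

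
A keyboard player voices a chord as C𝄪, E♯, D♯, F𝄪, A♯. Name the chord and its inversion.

D# major ninth, third inversion

The pitch classes C##, E#, D#, F##, A# arrange in thirds as D#–F##–A#–C##–E#: a D# major ninth chord.
The lowest note is C##, the seventh of the chord, so this is third inversion.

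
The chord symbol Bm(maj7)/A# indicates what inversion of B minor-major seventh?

Bm(maj7)/A# means B minor-major seventh with A# in the bass. A# is the seventh of B minor-major seventh (B–D–F#–A#), so this is third inversion.

third inversion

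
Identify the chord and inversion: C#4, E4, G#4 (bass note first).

Reducing to letter names: C#, E, G#. These stack in thirds as C#–E–G# — a C# minor triad.
C# is the root of C# minor; root in the bass means root position (figured bass 5/3).

C# minor, root position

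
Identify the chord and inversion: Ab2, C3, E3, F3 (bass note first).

F minor-major seventh, first inversion

The pitch classes Ab, C, E, F arrange in thirds as F–Ab–C–E: an F minor-major seventh chord.
With the third (Ab) in the bass, the chord is in first inversion (figured bass 6/5).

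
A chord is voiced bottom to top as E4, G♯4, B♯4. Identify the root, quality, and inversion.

E augmented, root position

The distinct note names are E, G#, B#. Stacked in thirds they read E–G#–B#, which is an augmented triad on E.
The lowest note is E, the root of the chord, so this is root position (figured bass 5/3).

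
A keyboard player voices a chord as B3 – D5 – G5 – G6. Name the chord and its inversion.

G major, first inversion

The distinct note names are B, D, G. Stacked in thirds they read G–B–D, which is a major triad on G.
The lowest note is B, the third of the chord, so this is first inversion (figured bass 6).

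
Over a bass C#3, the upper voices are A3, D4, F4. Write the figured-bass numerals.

The notes C#, A, D, F stack in thirds as D–F–A–C# — a D minor-major seventh chord. The bass C# is the seventh, so this is third inversion: figured 4/2.

4/2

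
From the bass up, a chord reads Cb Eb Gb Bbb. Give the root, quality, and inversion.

The distinct note names are Cb, Eb, Gb, Bbb. Stacked in thirds they read Cb–Eb–Gb–Bbb, which is a dominant seventh chord on Cb.
With the root (Cb) in the bass, the chord is in root position (figured bass 7).

Cb dominant seventh, root position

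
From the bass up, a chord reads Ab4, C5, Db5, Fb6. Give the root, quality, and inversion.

Reducing to letter names: Ab, C, Db, Fb. These stack in thirds as Db–Fb–Ab–C — a Db minor-major seventh chord.
Ab is the fifth of Db minor-major seventh; fifth in the bass means second inversion (figured bass 4/3).

Db minor-major seventh, second inversion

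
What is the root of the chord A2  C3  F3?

Reordering A, C, F into stacked thirds gives F–A–C; the bottom of that stack, F, is the root.

F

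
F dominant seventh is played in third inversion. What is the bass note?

Eb

In third inversion the seventh is lowest. For F dominant seventh (F–A–C–Eb) that is Eb.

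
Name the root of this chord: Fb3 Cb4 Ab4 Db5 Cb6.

Reordering Fb, Cb, Ab, Db into stacked thirds gives Db–Fb–Ab–Cb; the bottom of that stack, Db, is the root.

Db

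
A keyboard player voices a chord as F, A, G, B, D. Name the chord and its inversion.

G dominant ninth, third inversion

Reducing to letter names: F, A, G, B, D. These stack in thirds as G–B–D–F–A — a G dominant ninth chord.
F is the seventh of G dominant ninth; seventh in the bass means third inversion.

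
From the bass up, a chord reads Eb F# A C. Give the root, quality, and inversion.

Reducing to letter names: Eb, F#, A, C. These stack in thirds as F#–A–C–Eb — an F# diminished seventh chord.
The lowest note is Eb, the seventh of the chord, so this is third inversion (figured bass 4/2).

F# diminished seventh, third inversion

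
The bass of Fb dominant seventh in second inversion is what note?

The fifth of Fb dominant seventh (Fb–Ab–Cb–Ebb) is Cb; that is the bass in second inversion.

Cb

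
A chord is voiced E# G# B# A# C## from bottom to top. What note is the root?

A#

Reordering E#, G#, B#, A#, C## into stacked thirds gives A#–C##–E#–G#–B#; the bottom of that stack, A#, is the root.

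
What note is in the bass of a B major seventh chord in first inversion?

D#

The third of B major seventh (B–D#–F#–A#) is D#; that is the bass in first inversion.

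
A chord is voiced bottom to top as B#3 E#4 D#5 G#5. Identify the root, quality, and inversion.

E# minor seventh, second inversion

The pitch classes B#, E#, D#, G# arrange in thirds as E#–G#–B#–D#: an E# minor seventh chord.
The lowest note is B#, the fifth of the chord, so this is second inversion (figured bass 4/3).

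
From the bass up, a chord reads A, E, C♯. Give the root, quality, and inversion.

Reducing to letter names: A, E, C#. These stack in thirds as A–C#–E — an A major triad.
With the root (A) in the bass, the chord is in root position (figured bass 5/3).

A major, root position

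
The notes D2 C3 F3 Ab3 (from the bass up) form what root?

Reordering D, C, F, Ab into stacked thirds gives D–F–Ab–C; the bottom of that stack, D, is the root.

D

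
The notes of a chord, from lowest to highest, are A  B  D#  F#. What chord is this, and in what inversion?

B dominant seventh, third inversion

Reducing to letter names: A, B, D#, F#. These stack in thirds as B–D#–F#–A — a B dominant seventh chord.
A is the seventh of B dominant seventh; seventh in the bass means third inversion (figured bass 4/2).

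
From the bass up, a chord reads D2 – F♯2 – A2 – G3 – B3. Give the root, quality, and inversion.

G major ninth, second inversion

Reducing to letter names: D, F#, A, G, B. These stack in thirds as G–B–D–F#–A — a G major ninth chord.
The lowest note is D, the fifth of the chord, so this is second inversion.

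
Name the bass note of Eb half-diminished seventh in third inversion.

Db

Eb half-diminished seventh is Eb–Gb–Bbb–Db. Third inversion places the seventh in the bass: Db.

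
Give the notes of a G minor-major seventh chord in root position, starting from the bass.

The chord tones are G–Bb–D–F#. With the root (G) lowest for root position: G, Bb, D, F#.

G, Bb, D, F#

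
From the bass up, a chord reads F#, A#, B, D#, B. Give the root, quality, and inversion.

B major seventh, second inversion

Reducing to letter names: F#, A#, B, D#. These stack in thirds as B–D#–F#–A# — a B major seventh chord.
The lowest note is F#, the fifth of the chord, so this is second inversion (figured bass 4/3).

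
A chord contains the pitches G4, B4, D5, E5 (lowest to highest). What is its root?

Reordering G, B, D, E into stacked thirds gives E–G–B–D; the bottom of that stack, E, is the root.

E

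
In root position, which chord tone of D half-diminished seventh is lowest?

D

The root of D half-diminished seventh (D–F–Ab–C) is D; that is the bass in root position.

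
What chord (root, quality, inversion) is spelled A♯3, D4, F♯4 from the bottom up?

D augmented, second inversion

The distinct note names are A#, D, F#. Stacked in thirds they read D–F#–A#, which is an augmented triad on D.
With the fifth (A#) in the bass, the chord is in second inversion (figured bass 6/4).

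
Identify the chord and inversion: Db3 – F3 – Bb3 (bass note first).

Bb minor, first inversion

The distinct note names are Db, F, Bb. Stacked in thirds they read Bb–Db–F, which is a minor triad on Bb.
Db is the third of Bb minor; third in the bass means first inversion (figured bass 6).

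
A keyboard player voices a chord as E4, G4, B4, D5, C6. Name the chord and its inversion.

C major ninth, first inversion

The distinct note names are E, G, B, D, C. Stacked in thirds they read C–E–G–B–D, which is a major ninth chord on C.
E is the third of C major ninth; third in the bass means first inversion.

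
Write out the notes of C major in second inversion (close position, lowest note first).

Spelling C major: C–E–G. In second inversion the fifth is bass, giving G, C, E from the bottom.

G, C, E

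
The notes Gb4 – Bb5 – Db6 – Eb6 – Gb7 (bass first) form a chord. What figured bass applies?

6/5

The notes Gb, Bb, Db, Eb stack in thirds as Eb–Gb–Bb–Db — an Eb minor seventh chord. The bass Gb is the third, so this is first inversion: figured 6/5.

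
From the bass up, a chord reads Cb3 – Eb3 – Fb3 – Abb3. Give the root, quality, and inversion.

Fb minor-major seventh, second inversion

The pitch classes Cb, Eb, Fb, Abb arrange in thirds as Fb–Abb–Cb–Eb: an Fb minor-major seventh chord.
With the fifth (Cb) in the bass, the chord is in second inversion (figured bass 4/3).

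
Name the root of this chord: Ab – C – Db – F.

Reordering Ab, C, Db, F into stacked thirds gives Db–F–Ab–C; the bottom of that stack, Db, is the root.

Db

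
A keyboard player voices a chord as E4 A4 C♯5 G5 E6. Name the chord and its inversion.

The pitch classes E, A, C#, G arrange in thirds as A–C#–E–G: an A dominant seventh chord.
The lowest note is E, the fifth of the chord, so this is second inversion (figured bass 4/3).

A dominant seventh, second inversion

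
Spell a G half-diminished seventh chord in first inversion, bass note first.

Spelling G half-diminished seventh: G–Bb–Db–F. In first inversion the third is bass, giving Bb, Db, F, G from the bottom.

Bb, Db, F, G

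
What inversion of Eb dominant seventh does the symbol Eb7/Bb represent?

Eb7/Bb means Eb dominant seventh with Bb in the bass. Bb is the fifth of Eb dominant seventh (Eb–G–Bb–Db), so this is second inversion.

second inversion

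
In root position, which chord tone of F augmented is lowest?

F augmented is F–A–C#. Root position places the root in the bass: F.

F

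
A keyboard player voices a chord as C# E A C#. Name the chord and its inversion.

A major, first inversion

The pitch classes C#, E, A arrange in thirds as A–C#–E: an A major triad.
With the third (C#) in the bass, the chord is in first inversion (figured bass 6).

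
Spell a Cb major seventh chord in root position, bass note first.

Cb, Eb, Gb, Bb

Spelling Cb major seventh: Cb–Eb–Gb–Bb. In root position the root is bass, giving Cb, Eb, Gb, Bb from the bottom.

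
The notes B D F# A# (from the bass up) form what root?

B, D, F#, A# are the tones of a B minor-major seventh chord (B–D–F#–A#), making B the root.

B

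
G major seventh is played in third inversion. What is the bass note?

F#

G major seventh is G–B–D–F#. Third inversion places the seventh in the bass: F#.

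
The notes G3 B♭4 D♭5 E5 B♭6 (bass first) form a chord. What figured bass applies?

6/5

The notes G, Bb, Db, E stack in thirds as E–G–Bb–Db — an E diminished seventh chord. The bass G is the third, so this is first inversion: figured 6/5.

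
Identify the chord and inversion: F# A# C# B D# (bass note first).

The pitch classes F#, A#, C#, B, D# arrange in thirds as B–D#–F#–A#–C#: a B major ninth chord.
F# is the fifth of B major ninth; fifth in the bass means second inversion.

B major ninth, second inversion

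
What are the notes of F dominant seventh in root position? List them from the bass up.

F dominant seventh is F–A–C–Eb. Root position puts the root (F) in the bass, with the remaining tones above: F, A, C, Eb.

F, A, C, Eb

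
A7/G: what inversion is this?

third inversion

A7/G means A dominant seventh with G in the bass. G is the seventh of A dominant seventh (A–C#–E–G), so this is third inversion.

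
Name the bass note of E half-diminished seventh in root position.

E

The root of E half-diminished seventh (E–G–Bb–D) is E; that is the bass in root position.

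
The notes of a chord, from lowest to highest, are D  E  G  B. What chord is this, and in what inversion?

E minor seventh, third inversion

Reducing to letter names: D, E, G, B. These stack in thirds as E–G–B–D — an E minor seventh chord.
The lowest note is D, the seventh of the chord, so this is third inversion (figured bass 4/2).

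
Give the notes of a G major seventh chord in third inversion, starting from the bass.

Spelling G major seventh: G–B–D–F#. In third inversion the seventh is bass, giving F#, G, B, D from the bottom.

F#, G, B, D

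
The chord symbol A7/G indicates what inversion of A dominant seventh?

A7/G means A dominant seventh with G in the bass. G is the seventh of A dominant seventh (A–C#–E–G), so this is third inversion.

third inversion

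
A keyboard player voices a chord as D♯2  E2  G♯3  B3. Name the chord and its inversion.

Reducing to letter names: D#, E, G#, B. These stack in thirds as E–G#–B–D# — an E major seventh chord.
D# is the seventh of E major seventh; seventh in the bass means third inversion (figured bass 4/2).

E major seventh, third inversion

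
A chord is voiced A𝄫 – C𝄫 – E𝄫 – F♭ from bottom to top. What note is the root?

Fb

Reordering Abb, Cbb, Ebb, Fb into stacked thirds gives Fb–Abb–Cbb–Ebb; the bottom of that stack, Fb, is the root.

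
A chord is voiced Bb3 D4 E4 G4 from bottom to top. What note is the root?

E

The distinct letter names are Bb, D, E, G. Arranged as a stack of thirds they read E–G–Bb–D, so E is the root (an E half-diminished seventh chord).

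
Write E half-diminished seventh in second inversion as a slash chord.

Second inversion of E half-diminished seventh has the fifth (Bb) in the bass. As a slash chord: Eø7/Bb.

Eø7/Bb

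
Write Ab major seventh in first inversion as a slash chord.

Abmaj7/C

First inversion of Ab major seventh has the third (C) in the bass. As a slash chord: Abmaj7/C.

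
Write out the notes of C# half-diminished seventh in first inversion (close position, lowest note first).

E, G, B, C#

C# half-diminished seventh is C#–E–G–B. First inversion puts the third (E) in the bass, with the remaining tones above: E, G, B, C#.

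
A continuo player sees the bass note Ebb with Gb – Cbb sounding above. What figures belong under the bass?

6

The notes Ebb, Gb, Cbb stack in thirds as Cbb–Ebb–Gb — a Cbb augmented triad. The bass Ebb is the third, so this is first inversion: figured 6.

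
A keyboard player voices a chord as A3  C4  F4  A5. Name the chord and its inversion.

Reducing to letter names: A, C, F. These stack in thirds as F–A–C — an F major triad.
The lowest note is A, the third of the chord, so this is first inversion (figured bass 6).

F major, first inversion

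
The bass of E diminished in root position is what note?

In root position the root is lowest. For E diminished (E–G–Bb) that is E.

E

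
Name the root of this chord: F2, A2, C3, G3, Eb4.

Reordering F, A, C, G, Eb into stacked thirds gives F–A–C–Eb–G; the bottom of that stack, F, is the root.

F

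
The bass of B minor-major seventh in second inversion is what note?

F#

B minor-major seventh is B–D–F#–A#. Second inversion places the fifth in the bass: F#.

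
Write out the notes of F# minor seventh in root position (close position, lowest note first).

Spelling F# minor seventh: F#–A–C#–E. In root position the root is bass, giving F#, A, C#, E from the bottom.

F#, A, C#, E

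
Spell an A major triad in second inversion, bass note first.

E, A, C#

Spelling A major: A–C#–E. In second inversion the fifth is bass, giving E, A, C# from the bottom.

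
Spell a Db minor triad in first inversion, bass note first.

Db minor is Db–Fb–Ab. First inversion puts the third (Fb) in the bass, with the remaining tones above: Fb, Ab, Db.

Fb, Ab, Db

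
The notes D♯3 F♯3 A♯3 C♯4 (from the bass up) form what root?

D#

D#, F#, A#, C# are the tones of a D# minor seventh chord (D#–F#–A#–C#), making D# the root.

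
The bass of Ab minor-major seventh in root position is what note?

Ab

The root of Ab minor-major seventh (Ab–Cb–Eb–G) is Ab; that is the bass in root position.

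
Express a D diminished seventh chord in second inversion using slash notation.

Ddim7/Ab

Second inversion of D diminished seventh has the fifth (Ab) in the bass. As a slash chord: Ddim7/Ab.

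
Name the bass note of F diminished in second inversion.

Cb

In second inversion the fifth is lowest. For F diminished (F–Ab–Cb) that is Cb.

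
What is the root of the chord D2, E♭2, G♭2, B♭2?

Eb

Reordering D, Eb, Gb, Bb into stacked thirds gives Eb–Gb–Bb–D; the bottom of that stack, Eb, is the root.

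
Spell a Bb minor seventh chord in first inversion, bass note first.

The chord tones are Bb–Db–F–Ab. With the third (Db) lowest for first inversion: Db, F, Ab, Bb.

Db, F, Ab, Bb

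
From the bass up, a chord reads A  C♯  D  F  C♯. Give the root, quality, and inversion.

Reducing to letter names: A, C#, D, F. These stack in thirds as D–F–A–C# — a D minor-major seventh chord.
The lowest note is A, the fifth of the chord, so this is second inversion (figured bass 4/3).

D minor-major seventh, second inversion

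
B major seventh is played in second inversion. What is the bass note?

B major seventh is B–D#–F#–A#. Second inversion places the fifth in the bass: F#.

F#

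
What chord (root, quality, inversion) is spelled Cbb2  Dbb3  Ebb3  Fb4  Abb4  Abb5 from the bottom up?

Dbb dominant ninth, third inversion

The distinct note names are Cbb, Dbb, Ebb, Fb, Abb. Stacked in thirds they read Dbb–Fb–Abb–Cbb–Ebb, which is a dominant ninth chord on Dbb.
Cbb is the seventh of Dbb dominant ninth; seventh in the bass means third inversion.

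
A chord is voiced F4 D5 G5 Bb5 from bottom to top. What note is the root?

The distinct letter names are F, D, G, Bb. Arranged as a stack of thirds they read G–Bb–D–F, so G is the root (a G minor seventh chord).

G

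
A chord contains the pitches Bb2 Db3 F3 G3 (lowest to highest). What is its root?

Bb, Db, F, G are the tones of a G half-diminished seventh chord (G–Bb–Db–F), making G the root.

G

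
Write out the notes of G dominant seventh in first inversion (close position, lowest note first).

B, D, F, G

Spelling G dominant seventh: G–B–D–F. In first inversion the third is bass, giving B, D, F, G from the bottom.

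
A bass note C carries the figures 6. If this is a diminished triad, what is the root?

The figures 6 mean the third of the chord is in the bass. If C is the third of a diminished triad, the root is A (chord tones A–C–Eb).

A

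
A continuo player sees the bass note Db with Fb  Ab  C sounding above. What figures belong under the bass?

7

The notes Db, Fb, Ab, C stack in thirds as Db–Fb–Ab–C — a Db minor-major seventh chord. The bass Db is the root, so this is root position: figured 7.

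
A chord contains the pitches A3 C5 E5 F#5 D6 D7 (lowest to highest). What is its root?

The distinct letter names are A, C, E, F#, D. Arranged as a stack of thirds they read D–F#–A–C–E, so D is the root (a D dominant ninth chord).

D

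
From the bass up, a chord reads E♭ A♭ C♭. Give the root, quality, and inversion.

Ab minor, second inversion

The pitch classes Eb, Ab, Cb arrange in thirds as Ab–Cb–Eb: an Ab minor triad.
Eb is the fifth of Ab minor; fifth in the bass means second inversion (figured bass 6/4).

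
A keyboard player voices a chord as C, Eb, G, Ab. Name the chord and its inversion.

Reducing to letter names: C, Eb, G, Ab. These stack in thirds as Ab–C–Eb–G — an Ab major seventh chord.
C is the third of Ab major seventh; third in the bass means first inversion (figured bass 6/5).

Ab major seventh, first inversion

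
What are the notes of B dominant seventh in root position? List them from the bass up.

B, D#, F#, A

B dominant seventh is B–D#–F#–A. Root position puts the root (B) in the bass, with the remaining tones above: B, D#, F#, A.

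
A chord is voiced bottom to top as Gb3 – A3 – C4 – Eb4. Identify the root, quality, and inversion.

The distinct note names are Gb, A, C, Eb. Stacked in thirds they read A–C–Eb–Gb, which is a diminished seventh chord on A.
The lowest note is Gb, the seventh of the chord, so this is third inversion (figured bass 4/2).

A diminished seventh, third inversion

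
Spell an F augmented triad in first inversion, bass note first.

A, C#, F

Spelling F augmented: F–A–C#. In first inversion the third is bass, giving A, C#, F from the bottom.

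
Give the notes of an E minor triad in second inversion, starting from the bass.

E minor is E–G–B. Second inversion puts the fifth (B) in the bass, with the remaining tones above: B, E, G.

B, E, G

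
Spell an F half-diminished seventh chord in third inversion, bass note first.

Spelling F half-diminished seventh: F–Ab–Cb–Eb. In third inversion the seventh is bass, giving Eb, F, Ab, Cb from the bottom.

Eb, F, Ab, Cb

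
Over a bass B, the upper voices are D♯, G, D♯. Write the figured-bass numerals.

6

The notes B, D#, G stack in thirds as G–B–D# — a G augmented triad. The bass B is the third, so this is first inversion: figured 6.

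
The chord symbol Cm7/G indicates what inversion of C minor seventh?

second inversion

Cm7/G means C minor seventh with G in the bass. G is the fifth of C minor seventh (C–Eb–G–Bb), so this is second inversion.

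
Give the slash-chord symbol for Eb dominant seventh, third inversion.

Third inversion of Eb dominant seventh has the seventh (Db) in the bass. As a slash chord: Eb7/Db.

Eb7/Db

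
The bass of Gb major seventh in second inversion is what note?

Db

The fifth of Gb major seventh (Gb–Bb–Db–F) is Db; that is the bass in second inversion.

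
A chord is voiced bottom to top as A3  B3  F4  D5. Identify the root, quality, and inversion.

B half-diminished seventh, third inversion

Reducing to letter names: A, B, F, D. These stack in thirds as B–D–F–A — a B half-diminished seventh chord.
A is the seventh of B half-diminished seventh; seventh in the bass means third inversion (figured bass 4/2).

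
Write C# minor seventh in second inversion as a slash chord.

Second inversion of C# minor seventh has the fifth (G#) in the bass. As a slash chord: C#m7/G#.

C#m7/G#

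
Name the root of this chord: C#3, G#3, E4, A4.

C#, G#, E, A are the tones of an A major seventh chord (A–C#–E–G#), making A the root.

A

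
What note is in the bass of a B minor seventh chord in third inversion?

B minor seventh is B–D–F#–A. Third inversion places the seventh in the bass: A.

A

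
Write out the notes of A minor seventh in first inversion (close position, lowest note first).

Spelling A minor seventh: A–C–E–G. In first inversion the third is bass, giving C, E, G, A from the bottom.

C, E, G, A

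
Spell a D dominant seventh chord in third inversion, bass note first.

D dominant seventh is D–F#–A–C. Third inversion puts the seventh (C) in the bass, with the remaining tones above: C, D, F#, A.

C, D, F#, A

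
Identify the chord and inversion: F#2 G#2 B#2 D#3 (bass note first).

G# dominant seventh, third inversion

The distinct note names are F#, G#, B#, D#. Stacked in thirds they read G#–B#–D#–F#, which is a dominant seventh chord on G#.
With the seventh (F#) in the bass, the chord is in third inversion (figured bass 4/2).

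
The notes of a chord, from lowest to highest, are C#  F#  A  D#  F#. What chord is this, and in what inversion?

The pitch classes C#, F#, A, D# arrange in thirds as D#–F#–A–C#: a D# half-diminished seventh chord.
With the seventh (C#) in the bass, the chord is in third inversion (figured bass 4/2).

D# half-diminished seventh, third inversion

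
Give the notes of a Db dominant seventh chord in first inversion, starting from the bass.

The chord tones are Db–F–Ab–Cb. With the third (F) lowest for first inversion: F, Ab, Cb, Db.

F, Ab, Cb, Db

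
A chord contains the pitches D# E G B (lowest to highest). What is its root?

Reordering D#, E, G, B into stacked thirds gives E–G–B–D#; the bottom of that stack, E, is the root.

E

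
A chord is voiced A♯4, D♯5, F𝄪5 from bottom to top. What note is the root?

D#

A#, D#, F## are the tones of a D# major triad (D#–F##–A#), making D# the root.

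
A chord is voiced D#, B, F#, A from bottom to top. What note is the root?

B

The distinct letter names are D#, B, F#, A. Arranged as a stack of thirds they read B–D#–F#–A, so B is the root (a B dominant seventh chord).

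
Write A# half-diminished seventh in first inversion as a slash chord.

A#ø7/C#

First inversion of A# half-diminished seventh has the third (C#) in the bass. As a slash chord: A#ø7/C#.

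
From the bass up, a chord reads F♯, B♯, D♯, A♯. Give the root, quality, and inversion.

The distinct note names are F#, B#, D#, A#. Stacked in thirds they read B#–D#–F#–A#, which is a half-diminished seventh chord on B#.
With the fifth (F#) in the bass, the chord is in second inversion (figured bass 4/3).

B# half-diminished seventh, second inversion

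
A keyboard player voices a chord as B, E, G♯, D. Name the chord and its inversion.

E dominant seventh, second inversion

The distinct note names are B, E, G#, D. Stacked in thirds they read E–G#–B–D, which is a dominant seventh chord on E.
The lowest note is B, the fifth of the chord, so this is second inversion (figured bass 4/3).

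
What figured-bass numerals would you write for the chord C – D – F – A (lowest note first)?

4/2

The notes C, D, F, A stack in thirds as D–F–A–C — a D minor seventh chord. The bass C is the seventh, so this is third inversion: figured 4/2.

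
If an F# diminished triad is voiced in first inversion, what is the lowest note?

F# diminished is F#–A–C. First inversion places the third in the bass: A.

A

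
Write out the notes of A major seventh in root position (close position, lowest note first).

A, C#, E, G#

A major seventh is A–C#–E–G#. Root position puts the root (A) in the bass, with the remaining tones above: A, C#, E, G#.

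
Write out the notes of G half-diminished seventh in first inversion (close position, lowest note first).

G half-diminished seventh is G–Bb–Db–F. First inversion puts the third (Bb) in the bass, with the remaining tones above: Bb, Db, F, G.

Bb, Db, F, G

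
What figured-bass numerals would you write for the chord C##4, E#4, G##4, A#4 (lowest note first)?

6/5

The notes C##, E#, G##, A# stack in thirds as A#–C##–E#–G## — an A# major seventh chord. The bass C## is the third, so this is first inversion: figured 6/5.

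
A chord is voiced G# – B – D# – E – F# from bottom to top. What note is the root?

E

Reordering G#, B, D#, E, F# into stacked thirds gives E–G#–B–D#–F#; the bottom of that stack, E, is the root.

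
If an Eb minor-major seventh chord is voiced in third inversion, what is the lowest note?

In third inversion the seventh is lowest. For Eb minor-major seventh (Eb–Gb–Bb–D) that is D.

D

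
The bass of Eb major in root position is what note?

Eb

Eb major is Eb–G–Bb. Root position places the root in the bass: Eb.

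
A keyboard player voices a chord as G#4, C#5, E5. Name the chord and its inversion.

The pitch classes G#, C#, E arrange in thirds as C#–E–G#: a C# minor triad.
The lowest note is G#, the fifth of the chord, so this is second inversion (figured bass 6/4).

C# minor, second inversion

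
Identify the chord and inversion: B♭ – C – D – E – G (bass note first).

Reducing to letter names: Bb, C, D, E, G. These stack in thirds as C–E–G–Bb–D — a C dominant ninth chord.
Bb is the seventh of C dominant ninth; seventh in the bass means third inversion.

C dominant ninth, third inversion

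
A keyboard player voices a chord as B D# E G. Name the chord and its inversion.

The distinct note names are B, D#, E, G. Stacked in thirds they read E–G–B–D#, which is a minor-major seventh chord on E.
With the fifth (B) in the bass, the chord is in second inversion (figured bass 4/3).

E minor-major seventh, second inversion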